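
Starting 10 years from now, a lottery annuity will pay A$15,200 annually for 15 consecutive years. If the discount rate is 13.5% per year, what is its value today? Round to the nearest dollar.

A$30,630

Value one period before first payment (t=9): 15200 × [1 − (1+0.135)^(−15)] / 0.135 = 15200 × 6.298926 = 95,743.6793
PV₀ = 95,743.6793 / (1+0.135)^9 = 95,743.6793 / 3.125811 = 30,630.0255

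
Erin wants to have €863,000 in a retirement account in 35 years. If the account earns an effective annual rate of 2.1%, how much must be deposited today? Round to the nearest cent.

Discount factor = (1+0.021)^(−35) = 0.483169; PV = 863,000 × 0.483169 = 416,974.8131

€416,974.81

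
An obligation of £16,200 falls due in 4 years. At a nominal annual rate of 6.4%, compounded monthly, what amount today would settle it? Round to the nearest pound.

i = 0.064/12 = 0.00533333 per month; n = 4·12 = 48.
PV = FV·(1+i)^(−n) = 16,200 × 0.774669 = 12,549.6339

£12,550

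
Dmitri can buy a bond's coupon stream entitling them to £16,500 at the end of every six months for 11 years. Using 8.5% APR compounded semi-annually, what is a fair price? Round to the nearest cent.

Periodic rate i = 0.085/2 = 0.0425; n = 11 × 2 = 22 periods.
PV = PMT · [1 − (1+i)^(−n)] / i = 16500 · 14.111868 = 232,845.8139

£232,845.81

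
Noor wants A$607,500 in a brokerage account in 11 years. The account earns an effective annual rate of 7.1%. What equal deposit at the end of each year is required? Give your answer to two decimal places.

A$38,285.82

PMT = 607500 / ( [(1+0.071)^11 − 1] / 0.071 ) = 607500 / 15.867493 = 38,285.8207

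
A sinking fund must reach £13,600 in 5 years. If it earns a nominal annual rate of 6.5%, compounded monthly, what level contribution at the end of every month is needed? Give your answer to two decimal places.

Periodic rate i = 0.065/12 = 0.00541667; n = 5 × 12 = 60 periods.
FV-annuity factor = 70.673968; PMT = 13600 / 70.673968 = 192.4329

£192.43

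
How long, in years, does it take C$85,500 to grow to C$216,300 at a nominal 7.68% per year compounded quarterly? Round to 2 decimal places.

12.20 years

Periodic rate i = 0.0768/4 = 0.0192.
(1+i)^n = 216300/85500 = 2.52982, so n = ln 2.52982 / ln 1.0192 = 48.8037 quarters
= 48.8037/4 years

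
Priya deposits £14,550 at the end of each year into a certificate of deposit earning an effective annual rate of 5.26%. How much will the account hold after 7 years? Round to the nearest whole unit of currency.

£119,407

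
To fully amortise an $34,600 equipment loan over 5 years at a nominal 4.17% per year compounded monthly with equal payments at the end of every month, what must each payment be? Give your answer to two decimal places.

$639.87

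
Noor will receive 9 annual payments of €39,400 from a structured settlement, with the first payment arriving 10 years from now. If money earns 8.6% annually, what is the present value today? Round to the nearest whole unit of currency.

€114,269

Value one period before first payment (t=9): 39400 × [1 − (1+0.086)^(−9)] / 0.086 = 39400 × 6.093984 = 240,102.9639
PV₀ = 240,102.9639 / (1+0.086)^9 = 240,102.9639 / 2.101205 = 114,269.1755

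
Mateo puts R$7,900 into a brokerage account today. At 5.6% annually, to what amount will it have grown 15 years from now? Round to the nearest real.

FV = PV·(1+i)^n = 7,900 × 2.264429 = 17,888.9918

R$17,889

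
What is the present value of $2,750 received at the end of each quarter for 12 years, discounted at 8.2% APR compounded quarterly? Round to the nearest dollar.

$83,499

Periodic rate i = 0.082/4 = 0.0205; n = 12 × 4 = 48 periods.
PV = 2750 × [1 − (1+0.0205)^(−48)] / 0.0205 = 2750 × 30.363368 = 83,499.2630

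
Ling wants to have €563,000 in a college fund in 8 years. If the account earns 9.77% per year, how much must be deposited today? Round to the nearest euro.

€267,079

Discount factor = (1+0.0977)^(−8) = 0.474385; PV = 563,000 × 0.474385 = 267,078.5940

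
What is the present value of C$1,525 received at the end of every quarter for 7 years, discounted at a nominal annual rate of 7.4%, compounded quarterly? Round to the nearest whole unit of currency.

Periodic rate i = 0.074/4 = 0.0185; n = 7 × 4 = 28 periods.
Annuity factor a(28|0.0185) = 21.700698; PV = 1525 × 21.700698 = 33,093.5643

C$33,094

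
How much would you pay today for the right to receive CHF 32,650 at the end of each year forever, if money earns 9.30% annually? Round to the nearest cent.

PV = PMT / i = 32650 / 0.093 = 351,075.2688

CHF 351,075.27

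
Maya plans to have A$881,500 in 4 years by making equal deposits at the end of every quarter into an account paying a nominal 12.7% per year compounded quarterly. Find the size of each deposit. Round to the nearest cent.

With 4 periods per year: i = 0.03175, n = 16.
FV-annuity factor = 20.437475; PMT = 881500 / 20.437475 = 43,131.5510

A$43,131.55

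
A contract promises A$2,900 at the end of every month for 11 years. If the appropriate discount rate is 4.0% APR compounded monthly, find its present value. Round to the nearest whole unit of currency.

i = 0.04/12 = 0.00333333 per month; n = 11·12 = 132.
Annuity factor a(132|0.00333333) = 106.647648; PV = 2900 × 106.647648 = 309,278.1792

A$309,278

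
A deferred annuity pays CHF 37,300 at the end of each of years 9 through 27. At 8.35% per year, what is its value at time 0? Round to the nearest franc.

CHF 183,931

Value one period before first payment (t=8): 37300 × [1 − (1+0.0835)^(−19)] / 0.0835 = 37300 × 9.366507 = 349,370.7070
Discount back 8 years: 349,370.7070 × (1+0.0835)^(−8) = 349,370.7070 × 0.526464 = 183,931.0980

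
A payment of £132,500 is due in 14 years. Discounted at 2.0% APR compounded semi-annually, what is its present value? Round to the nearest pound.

£100,281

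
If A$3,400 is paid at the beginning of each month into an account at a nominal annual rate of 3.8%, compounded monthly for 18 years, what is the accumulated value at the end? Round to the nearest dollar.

A$1,055,164

i = 0.038/12 = 0.00316667 per month; n = 18·12 = 216.
FV = 3400 × [(1+0.00316667)^216 − 1] / 0.00316667 × (1+i) = 3400 × 310.342318 = 1,055,163.8826
(Beginning-of-period payments → annuity-due factor ×(1+i).)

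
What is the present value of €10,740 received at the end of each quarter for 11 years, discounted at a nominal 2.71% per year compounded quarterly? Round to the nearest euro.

€407,448

With 4 periods per year: i = 0.006775, n = 44.
Annuity factor a(44|0.006775) = 37.937471; PV = 10740 × 37.937471 = 407,448.4425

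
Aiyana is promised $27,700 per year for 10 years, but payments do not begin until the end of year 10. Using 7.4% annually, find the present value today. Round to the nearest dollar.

$100,464

Value one period before first payment (t=9): 27700 × [1 − (1+0.074)^(−10)] / 0.074 = 27700 × 6.895533 = 191,006.2715
PV₀ = 191,006.2715 / (1+0.074)^9 = 191,006.2715 / 1.901247 = 100,463.6829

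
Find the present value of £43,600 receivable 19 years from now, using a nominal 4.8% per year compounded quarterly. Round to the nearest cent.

With 4 periods per year: i = 0.012, n = 76.
PV = 43,600 / (1 + 0.012)^76 = 43,600 / 2.475819 = 17,610.3318

£17,610.33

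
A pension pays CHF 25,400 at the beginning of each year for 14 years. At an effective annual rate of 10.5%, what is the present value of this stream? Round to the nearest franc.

PV = PMT · [1 − (1+i)^(−n)] / i × (1+i) = 25400 · 7.923045 = 201,245.3348
(annuity-due: payments at period start, so ×(1+i).)

CHF 201,245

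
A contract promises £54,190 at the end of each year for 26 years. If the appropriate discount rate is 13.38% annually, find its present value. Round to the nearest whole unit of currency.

PV = 54190 × [1 − (1+0.1338)^(−26)] / 0.1338 = 54190 × 7.188348 = 389,536.5849

£389,537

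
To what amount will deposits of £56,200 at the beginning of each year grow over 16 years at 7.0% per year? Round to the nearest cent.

£1,677,020.21

FV = PMT · [(1+i)^n − 1] / i × (1+i) = 56200 · 29.840217 = 1,677,020.2122
Payments are at the start of each period, so multiply by (1+i).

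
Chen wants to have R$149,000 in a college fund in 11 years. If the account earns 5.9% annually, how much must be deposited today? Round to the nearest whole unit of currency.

PV = 149,000 / (1 + 0.059)^11 = 149,000 / 1.878692 = 79,310.5035

R$79,311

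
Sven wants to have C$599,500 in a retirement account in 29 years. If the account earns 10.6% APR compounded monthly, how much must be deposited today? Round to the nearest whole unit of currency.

C$28,095

Periodic rate i = 0.106/12 = 0.00883333; n = 29 × 12 = 348 periods.
PV = 599,500 / (1 + 0.00883333)^348 = 599,500 / 21.338279 = 28,095.0494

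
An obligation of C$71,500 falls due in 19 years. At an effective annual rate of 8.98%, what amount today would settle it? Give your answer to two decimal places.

C$13,954.58

Discount factor = (1+0.0898)^(−19) = 0.195169; PV = 71,500 × 0.195169 = 13,954.5801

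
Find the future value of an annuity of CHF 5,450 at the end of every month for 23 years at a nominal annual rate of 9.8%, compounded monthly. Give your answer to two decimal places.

CHF 5,631,715.17

With 12 periods per year: i = 0.00816667, n = 276.
FV = 5450 × [(1+0.00816667)^276 − 1] / 0.00816667 = 5450 × 1033.342234 = 5,631,715.1738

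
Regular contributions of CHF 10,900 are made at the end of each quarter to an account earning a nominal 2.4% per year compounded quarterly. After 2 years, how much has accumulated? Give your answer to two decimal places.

CHF 89,053.34

Periodic rate i = 0.024/4 = 0.006; n = 2 × 4 = 8 periods.
FV = PMT · [(1+i)^n − 1] / i = 10900 · 8.170031 = 89,053.3400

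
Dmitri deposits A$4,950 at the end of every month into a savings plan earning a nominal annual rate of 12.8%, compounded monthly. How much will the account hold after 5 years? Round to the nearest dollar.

A$413,045

Periodic rate i = 0.128/12 = 0.0106667; n = 5 × 12 = 60 periods.
Accumulation factor s(60|0.0106667) = 83.443510; FV = 4950 × 83.443510 = 413,045.3739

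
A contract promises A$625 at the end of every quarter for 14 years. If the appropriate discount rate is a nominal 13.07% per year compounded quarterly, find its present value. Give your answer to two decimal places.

i = 0.1307/4 = 0.032675 per quarter; n = 14·4 = 56.
PV = PMT · [1 − (1+i)^(−n)] / i = 625 · 25.548296 = 15,967.6848

A$15,967.68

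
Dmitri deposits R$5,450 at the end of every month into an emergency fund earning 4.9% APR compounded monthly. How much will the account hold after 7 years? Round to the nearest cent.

Periodic rate i = 0.049/12 = 0.00408333; n = 7 × 12 = 84 periods.
FV = 5450 × [(1+0.00408333)^84 − 1] / 0.00408333 = 5450 × 99.963662 = 544,801.9597

R$544,801.96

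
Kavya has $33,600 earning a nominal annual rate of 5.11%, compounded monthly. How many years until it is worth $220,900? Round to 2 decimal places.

36.93 years

Periodic rate i = 0.0511/12 = 0.00425833.
n = ln(220900/33600) / ln(1+0.00425833) = ln(6.57440) / 0.004249 = 443.1759 months
= 443.1759/12 years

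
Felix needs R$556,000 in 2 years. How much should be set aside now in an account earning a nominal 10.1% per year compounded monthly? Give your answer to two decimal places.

i = 0.101/12 = 0.00841667 per month; n = 2·12 = 24.
Discount factor = (1+0.00841667)^(−24) = 0.817786; PV = 556,000 × 0.817786 = 454,688.9858

R$454,688.99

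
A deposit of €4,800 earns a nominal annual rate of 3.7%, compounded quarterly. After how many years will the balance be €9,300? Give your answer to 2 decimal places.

Periodic rate i = 0.037/4 = 0.00925.
(1+i)^n = 9300/4800 = 1.93750, so n = ln 1.93750 / ln 1.00925 = 71.8327 quarters
= 71.8327/4 years

17.96 years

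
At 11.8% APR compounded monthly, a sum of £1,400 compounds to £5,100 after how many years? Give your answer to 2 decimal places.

11.01 years

Periodic rate i = 0.118/12 = 0.00983333.
n = ln(5100/1400) / ln(1+0.00983333) = ln(3.64286) / 0.009785 = 132.1133 months
= 132.1133/12 years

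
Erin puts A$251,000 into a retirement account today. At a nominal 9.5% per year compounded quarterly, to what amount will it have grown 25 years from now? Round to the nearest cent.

A$2,624,612.53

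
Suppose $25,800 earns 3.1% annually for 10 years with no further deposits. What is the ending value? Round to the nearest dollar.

$35,011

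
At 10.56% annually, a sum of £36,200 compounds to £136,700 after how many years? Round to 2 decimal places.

13.24 years

(1+i)^n = 136700/36200 = 3.77624, so n = ln 3.77624 / ln 1.1056 = 13.2359 years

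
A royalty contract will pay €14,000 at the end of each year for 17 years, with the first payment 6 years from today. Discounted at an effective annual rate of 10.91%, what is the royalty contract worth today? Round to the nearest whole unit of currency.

PV at t=5 (ordinary 17-year annuity): 14000 × a(17|0.1091) = 14000 × 7.589478 = 106,252.6925
PV₀ = 106,252.6925 / (1+0.1091)^5 = 106,252.6925 / 1.678238 = 63,312.0561

€63,312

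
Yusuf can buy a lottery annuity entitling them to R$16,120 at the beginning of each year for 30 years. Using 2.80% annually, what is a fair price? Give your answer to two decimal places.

PV = PMT · [1 − (1+i)^(−n)] / i × (1+i) = 16120 · 20.680294 = 333,366.3460
Payments are at the start of each period, so multiply by (1+i).

R$333,366.35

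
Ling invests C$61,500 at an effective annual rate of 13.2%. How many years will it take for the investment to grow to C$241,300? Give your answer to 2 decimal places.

11.03 years

n = ln(241300/61500) / ln(1+0.132) = ln(3.92358) / 0.123986 = 11.0255 years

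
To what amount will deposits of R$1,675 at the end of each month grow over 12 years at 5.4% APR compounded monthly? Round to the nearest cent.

With 12 periods per year: i = 0.0045, n = 144.
FV = PMT · [(1+i)^n − 1] / i = 1675 · 201.985922 = 338,326.4197

R$338,326.42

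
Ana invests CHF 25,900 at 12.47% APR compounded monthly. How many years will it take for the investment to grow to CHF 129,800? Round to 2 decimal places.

Periodic rate i = 0.1247/12 = 0.0103917.
n = ln(129800/25900) / ln(1+0.0103917) = ln(5.01158) / 0.010338 = 155.9049 months
= 155.9049/12 years

12.99 years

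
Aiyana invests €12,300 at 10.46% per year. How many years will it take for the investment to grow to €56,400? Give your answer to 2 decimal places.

15.31 years

(1+i)^n = 56400/12300 = 4.58537, so n = ln 4.58537 / ln 1.1046 = 15.3078 years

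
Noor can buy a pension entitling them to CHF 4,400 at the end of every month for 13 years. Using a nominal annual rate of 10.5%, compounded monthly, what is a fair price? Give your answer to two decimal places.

With 12 periods per year: i = 0.00875, n = 156.
PV = PMT · [1 − (1+i)^(−n)] / i = 4400 · 84.925549 = 373,672.4141

CHF 373,672.41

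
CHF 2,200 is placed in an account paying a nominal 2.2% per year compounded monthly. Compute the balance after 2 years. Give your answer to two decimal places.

With 12 periods per year: i = 0.00183333, n = 24.
FV = 2,200 × (1 + 0.00183333)^24 = 2,298.8686

CHF 2,298.87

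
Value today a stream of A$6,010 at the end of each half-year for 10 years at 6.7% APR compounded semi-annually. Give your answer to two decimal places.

A$86,587.58

Periodic rate i = 0.067/2 = 0.0335; n = 10 × 2 = 20 periods.
Annuity factor a(20|0.0335) = 14.407252; PV = 6010 × 14.407252 = 86,587.5840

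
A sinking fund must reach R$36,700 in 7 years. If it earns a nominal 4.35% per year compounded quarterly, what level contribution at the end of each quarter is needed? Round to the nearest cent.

R$1,128.33

Periodic rate i = 0.0435/4 = 0.010875; n = 7 × 4 = 28 periods.
FV-annuity factor = 32.525956; PMT = 36700 / 32.525956 = 1,128.3296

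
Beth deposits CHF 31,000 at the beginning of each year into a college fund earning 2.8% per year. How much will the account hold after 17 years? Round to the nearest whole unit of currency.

CHF 681,892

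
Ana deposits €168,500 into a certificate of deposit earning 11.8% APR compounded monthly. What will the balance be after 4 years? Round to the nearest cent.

€269,516.65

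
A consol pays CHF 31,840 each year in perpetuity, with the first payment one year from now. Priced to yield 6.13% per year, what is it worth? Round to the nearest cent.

PV = C/r = 31840/0.0613 = 519,412.7243

CHF 519,412.72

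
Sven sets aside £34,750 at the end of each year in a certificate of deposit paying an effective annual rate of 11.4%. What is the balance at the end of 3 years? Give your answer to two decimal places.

£116,586.11

FV = 34750 × [(1+0.114)^3 − 1] / 0.114 = 34750 × 3.354996 = 116,586.1110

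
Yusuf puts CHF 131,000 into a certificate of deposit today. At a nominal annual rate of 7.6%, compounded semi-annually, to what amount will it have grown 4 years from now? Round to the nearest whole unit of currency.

With 2 periods per year: i = 0.038, n = 8.
FV = PV·(1+i)^n = 131,000 × 1.347655 = 176,542.8461

CHF 176,543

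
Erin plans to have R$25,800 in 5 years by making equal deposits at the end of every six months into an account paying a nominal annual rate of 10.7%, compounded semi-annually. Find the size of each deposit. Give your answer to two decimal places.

R$2,017.94

Periodic rate i = 0.107/2 = 0.0535; n = 5 × 2 = 10 periods.
FV-annuity factor = 12.785287; PMT = 25800 / 12.785287 = 2,017.9446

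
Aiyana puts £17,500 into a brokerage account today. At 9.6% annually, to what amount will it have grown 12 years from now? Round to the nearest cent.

£52,573.23

FV = PV·(1+i)^n = 17,500 × 3.004185 = 52,573.2346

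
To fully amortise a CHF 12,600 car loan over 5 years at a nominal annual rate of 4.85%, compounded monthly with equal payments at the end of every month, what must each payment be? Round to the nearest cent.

Periodic rate i = 0.0485/12 = 0.00404167; n = 5 × 12 = 60 periods.
Annuity-PV factor = 53.184165; PMT = 12600 / 53.184165 = 236.9126

CHF 236.91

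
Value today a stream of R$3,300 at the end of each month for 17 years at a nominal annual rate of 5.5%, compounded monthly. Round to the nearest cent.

i = 0.055/12 = 0.00458333 per month; n = 17·12 = 204.
PV = PMT · [1 − (1+i)^(−n)] / i = 3300 · 132.343550 = 436,733.7139

R$436,733.71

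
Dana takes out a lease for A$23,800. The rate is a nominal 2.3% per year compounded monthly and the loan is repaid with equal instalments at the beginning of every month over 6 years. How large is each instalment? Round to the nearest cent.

A$353.53

Periodic rate i = 0.023/12 = 0.00191667; n = 6 × 12 = 72 periods.
PMT = 23800 / ( [1 − (1+0.00191667)^(−72)] / 0.00191667 × (1+i) ) = 23800 / 67.321610 = 353.5269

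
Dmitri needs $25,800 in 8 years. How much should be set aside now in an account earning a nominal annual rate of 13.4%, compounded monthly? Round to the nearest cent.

i = 0.134/12 = 0.0111667 per month; n = 8·12 = 96.
PV = 25,800 / (1 + 0.0111667)^96 = 25,800 / 2.903912 = 8,884.5662

$8,884.57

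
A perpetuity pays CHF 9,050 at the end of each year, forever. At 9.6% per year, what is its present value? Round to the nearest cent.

PV = C/r = 9050/0.096 = 94,270.8333

CHF 94,270.83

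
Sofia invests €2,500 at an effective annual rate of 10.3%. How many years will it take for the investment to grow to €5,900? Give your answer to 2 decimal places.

(1+i)^n = 5900/2500 = 2.36000, so n = ln 2.36000 / ln 1.103 = 8.7588 years

8.76 years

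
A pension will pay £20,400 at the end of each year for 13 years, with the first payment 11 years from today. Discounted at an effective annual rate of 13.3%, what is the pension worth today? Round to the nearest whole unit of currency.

£35,323

Value one period before first payment (t=10): 20400 × [1 − (1+0.133)^(−13)] / 0.133 = 20400 × 6.035734 = 123,128.9783
PV₀ = 123,128.9783 / (1+0.133)^10 = 123,128.9783 / 3.485773 = 35,323.2925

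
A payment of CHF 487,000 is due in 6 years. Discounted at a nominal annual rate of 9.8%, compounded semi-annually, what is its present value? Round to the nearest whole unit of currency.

CHF 274,298

With 2 periods per year: i = 0.049, n = 12.
PV = 487,000 / (1 + 0.049)^12 = 487,000 / 1.775439 = 274,298.2917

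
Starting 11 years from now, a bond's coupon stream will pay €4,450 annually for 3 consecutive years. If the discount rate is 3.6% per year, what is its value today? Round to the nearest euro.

Value one period before first payment (t=10): 4450 × [1 − (1+0.036)^(−3)] / 0.036 = 4450 × 2.796294 = 12,443.5075
PV₀ = 12,443.5075 / (1+0.036)^10 = 12,443.5075 / 1.424287 = 8,736.6565

€8,737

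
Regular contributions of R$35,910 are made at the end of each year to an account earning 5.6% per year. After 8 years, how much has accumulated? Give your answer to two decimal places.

FV = PMT · [(1+i)^n − 1] / i = 35910 · 9.756476 = 350,355.0359

R$350,355.04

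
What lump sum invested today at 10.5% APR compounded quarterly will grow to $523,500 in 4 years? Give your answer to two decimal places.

$345,832.63

i = 0.105/4 = 0.02625 per quarter; n = 4·4 = 16.
PV = 523,500 / (1 + 0.02625)^16 = 523,500 / 1.513738 = 345,832.6273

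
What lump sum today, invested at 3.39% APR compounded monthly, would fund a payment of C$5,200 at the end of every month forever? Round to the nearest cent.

Periodic rate i = 0.0339/12 = 0.002825.
PV = C/r = 5200/0.002825 = 1,840,707.9646

C$1,840,707.96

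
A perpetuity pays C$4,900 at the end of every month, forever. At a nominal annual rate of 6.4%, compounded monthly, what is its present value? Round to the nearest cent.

C$918,750.00

Periodic rate i = 0.064/12 = 0.00533333.
PV = C/r = 4900/0.00533333 = 918,750.0000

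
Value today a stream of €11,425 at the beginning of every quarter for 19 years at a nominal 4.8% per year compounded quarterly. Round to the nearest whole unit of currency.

Periodic rate i = 0.048/4 = 0.012; n = 19 × 4 = 76 periods.
PV = PMT · [1 − (1+i)^(−n)] / i × (1+i) = 11425 · 50.270536 = 574,340.8688
Payments are at the start of each period, so multiply by (1+i).

€574,341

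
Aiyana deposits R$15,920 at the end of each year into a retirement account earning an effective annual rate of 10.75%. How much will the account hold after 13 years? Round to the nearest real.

R$410,381

FV = 15920 × [(1+0.1075)^13 − 1] / 0.1075 = 15920 × 25.777715 = 410,381.2257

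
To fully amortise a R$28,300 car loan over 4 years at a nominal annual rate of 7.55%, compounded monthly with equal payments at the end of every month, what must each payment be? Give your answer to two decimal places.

With 12 periods per year: i = 0.00629167, n = 48.
PMT = 28300 / ( [1 − (1+0.00629167)^(−48)] / 0.00629167 ) = 28300 / 41.318485 = 684.9235

R$684.92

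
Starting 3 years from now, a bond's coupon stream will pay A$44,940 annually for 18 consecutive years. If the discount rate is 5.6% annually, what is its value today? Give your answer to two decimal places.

PV at t=2 (ordinary 18-year annuity): 44940 × a(18|0.056) = 44940 × 11.160434 = 501,549.8851
PV₀ = 501,549.8851 / (1+0.056)^2 = 501,549.8851 / 1.115136 = 449,765.6654

A$449,765.67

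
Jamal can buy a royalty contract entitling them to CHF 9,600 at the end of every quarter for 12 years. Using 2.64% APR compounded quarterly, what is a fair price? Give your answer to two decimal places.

CHF 393,839.89

i = 0.0264/4 = 0.0066 per quarter; n = 12·4 = 48.
Annuity factor a(48|0.0066) = 41.024989; PV = 9600 × 41.024989 = 393,839.8916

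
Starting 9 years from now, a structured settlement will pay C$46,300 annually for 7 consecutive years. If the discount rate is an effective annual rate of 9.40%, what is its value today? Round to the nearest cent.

Value one period before first payment (t=8): 46300 × [1 − (1+0.094)^(−7)] / 0.094 = 46300 × 4.966106 = 229,930.7204
Discount back 8 years: 229,930.7204 × (1+0.094)^(−8) = 229,930.7204 × 0.487373 = 112,062.0142

C$112,062.01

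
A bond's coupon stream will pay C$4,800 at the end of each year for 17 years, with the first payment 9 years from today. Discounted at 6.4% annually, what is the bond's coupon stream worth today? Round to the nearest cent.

C$29,754.67

Value one period before first payment (t=8): 4800 × [1 − (1+0.064)^(−17)] / 0.064 = 4800 × 10.182326 = 48,875.1631
Discount back 8 years: 48,875.1631 × (1+0.064)^(−8) = 48,875.1631 × 0.608789 = 29,754.6740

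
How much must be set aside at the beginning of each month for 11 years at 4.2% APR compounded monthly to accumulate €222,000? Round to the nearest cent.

€1,321.39

With 12 periods per year: i = 0.0035, n = 132.
FV-annuity factor × (1+i) = 168.004685; PMT = 222000 / 168.004685 = 1,321.3917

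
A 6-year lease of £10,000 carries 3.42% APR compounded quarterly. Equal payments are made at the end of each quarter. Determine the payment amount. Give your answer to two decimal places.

£462.65

Periodic rate i = 0.0342/4 = 0.00855; n = 6 × 4 = 24 periods.
Annuity-PV factor = 21.614602; PMT = 10000 / 21.614602 = 462.6502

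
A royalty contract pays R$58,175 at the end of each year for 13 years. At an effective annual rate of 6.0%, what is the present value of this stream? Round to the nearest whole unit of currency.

PV = 58175 × [1 − (1+0.06)^(−13)] / 0.06 = 58175 × 8.852683 = 515,004.8314

R$515,005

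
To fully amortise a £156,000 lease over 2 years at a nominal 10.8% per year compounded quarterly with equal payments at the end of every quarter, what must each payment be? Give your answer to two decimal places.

i = 0.108/4 = 0.027 per quarter; n = 2·4 = 8.
PMT = 156000 / ( [1 − (1+0.027)^(−8)] / 0.027 ) = 156000 / 7.109382 = 21,942.8351

£21,942.84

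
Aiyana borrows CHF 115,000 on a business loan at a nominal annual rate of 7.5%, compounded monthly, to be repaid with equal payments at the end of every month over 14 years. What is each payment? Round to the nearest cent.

Periodic rate i = 0.075/12 = 0.00625; n = 14 × 12 = 168 periods.
Annuity-PV factor = 103.826706; PMT = 115000 / 103.826706 = 1,107.6148

CHF 1,107.61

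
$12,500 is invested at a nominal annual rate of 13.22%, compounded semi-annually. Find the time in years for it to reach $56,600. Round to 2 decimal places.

Periodic rate i = 0.1322/2 = 0.0661.
n = ln(56600/12500) / ln(1+0.0661) = ln(4.52800) / 0.064007 = 23.5955 half-years
= 23.5955/2 years

11.80 years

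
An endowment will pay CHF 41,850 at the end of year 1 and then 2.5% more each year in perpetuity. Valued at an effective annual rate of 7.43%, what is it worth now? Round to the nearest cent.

PV = D₁/(r − g) = 41850/(0.0743 − 0.025) = 848,884.3813

CHF 848,884.38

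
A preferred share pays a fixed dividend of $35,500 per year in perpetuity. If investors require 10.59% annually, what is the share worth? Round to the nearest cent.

PV = C/r = 35500/0.1059 = 335,221.9075

$335,221.91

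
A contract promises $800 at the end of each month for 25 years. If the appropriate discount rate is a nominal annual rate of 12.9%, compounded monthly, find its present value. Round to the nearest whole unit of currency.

$71,409

Periodic rate i = 0.129/12 = 0.01075; n = 25 × 12 = 300 periods.
PV = 800 × [1 − (1+0.01075)^(−300)] / 0.01075 = 800 × 89.260842 = 71,408.6738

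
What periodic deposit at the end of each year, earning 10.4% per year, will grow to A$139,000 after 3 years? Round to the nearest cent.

A$41,831.99

FV-annuity factor = 3.322816; PMT = 139000 / 3.322816 = 41,831.9883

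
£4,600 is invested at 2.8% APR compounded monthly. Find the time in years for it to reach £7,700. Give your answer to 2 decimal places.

Periodic rate i = 0.028/12 = 0.00233333.
n = ln(7700/4600) / ln(1+0.00233333) = ln(1.67391) / 0.002331 = 221.0421 months
= 221.0421/12 years

18.42 years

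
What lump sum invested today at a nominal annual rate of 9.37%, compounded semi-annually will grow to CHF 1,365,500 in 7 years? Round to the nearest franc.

CHF 719,299

Periodic rate i = 0.0937/2 = 0.04685; n = 7 × 2 = 14 periods.
Discount factor = (1+0.04685)^(−14) = 0.526766; PV = 1,365,500 × 0.526766 = 719,298.7426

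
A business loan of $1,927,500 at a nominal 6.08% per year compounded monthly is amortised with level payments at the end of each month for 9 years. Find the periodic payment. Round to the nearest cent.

Periodic rate i = 0.0608/12 = 0.00506667; n = 9 × 12 = 108 periods.
Annuity-PV factor = 83.019588; PMT = 1.9275e+06 / 83.019588 = 23,217.4122

$23,217.41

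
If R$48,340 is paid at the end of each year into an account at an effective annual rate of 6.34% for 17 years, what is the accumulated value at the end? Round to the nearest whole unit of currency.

Accumulation factor s(17|0.0634) = 29.076246; FV = 48340 × 29.076246 = 1,405,545.7319

R$1,405,546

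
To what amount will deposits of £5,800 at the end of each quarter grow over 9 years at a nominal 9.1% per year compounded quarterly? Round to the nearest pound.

£318,046

With 4 periods per year: i = 0.02275, n = 36.
FV = PMT · [(1+i)^n − 1] / i = 5800 · 54.835591 = 318,046.4282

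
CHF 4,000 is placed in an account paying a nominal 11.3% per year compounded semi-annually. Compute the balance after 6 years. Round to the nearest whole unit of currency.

With 2 periods per year: i = 0.0565, n = 12.
FV = PV·(1+i)^n = 4,000 × 1.933900 = 7,735.6001

CHF 7,736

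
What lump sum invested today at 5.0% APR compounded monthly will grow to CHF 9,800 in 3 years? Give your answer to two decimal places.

Periodic rate i = 0.05/12 = 0.00416667; n = 3 × 12 = 36 periods.
PV = FV·(1+i)^(−n) = 9,800 × 0.860976 = 8,437.5672

CHF 8,437.57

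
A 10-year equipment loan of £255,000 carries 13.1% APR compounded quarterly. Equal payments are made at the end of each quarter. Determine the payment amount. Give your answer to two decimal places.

Periodic rate i = 0.131/4 = 0.03275; n = 10 × 4 = 40 periods.
PMT = 255000 / ( [1 − (1+0.03275)^(−40)] / 0.03275 ) = 255000 / 22.120777 = 11,527.6242

£11,527.62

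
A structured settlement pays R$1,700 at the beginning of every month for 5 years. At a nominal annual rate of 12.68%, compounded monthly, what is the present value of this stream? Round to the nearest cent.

R$76,051.08

i = 0.1268/12 = 0.0105667 per month; n = 5·12 = 60.
PV = 1700 × [1 − (1+0.0105667)^(−60)] / 0.0105667 × (1+i) = 1700 × 44.735930 = 76,051.0815
(Beginning-of-period payments → annuity-due factor ×(1+i).)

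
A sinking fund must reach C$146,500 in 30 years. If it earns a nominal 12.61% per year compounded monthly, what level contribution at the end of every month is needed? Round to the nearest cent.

Periodic rate i = 0.1261/12 = 0.0105083; n = 30 × 12 = 360 periods.
PMT = 146500 / ( [(1+0.0105083)^360 − 1] / 0.0105083 ) = 146500 / 4005.272375 = 36.5768

C$36.58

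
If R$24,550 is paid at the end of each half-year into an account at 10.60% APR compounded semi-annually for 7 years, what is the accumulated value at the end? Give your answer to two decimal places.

R$491,285.62

i = 0.106/2 = 0.053 per half-year; n = 7·2 = 14.
FV = PMT · [(1+i)^n − 1] / i = 24550 · 20.011634 = 491,285.6192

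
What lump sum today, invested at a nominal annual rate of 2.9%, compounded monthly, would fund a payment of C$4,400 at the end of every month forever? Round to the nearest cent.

C$1,820,689.66

Periodic rate i = 0.029/12 = 0.00241667.
PV = PMT / i = 4400 / 0.00241667 = 1,820,689.6552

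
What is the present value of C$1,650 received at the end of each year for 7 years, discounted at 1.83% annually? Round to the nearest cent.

C$10,748.91

PV = PMT · [1 − (1+i)^(−n)] / i = 1650 · 6.514494 = 10,748.9147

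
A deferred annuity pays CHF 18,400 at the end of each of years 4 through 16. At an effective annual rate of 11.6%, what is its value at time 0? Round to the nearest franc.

CHF 86,723

PV at t=3 (ordinary 13-year annuity): 18400 × a(13|0.116) = 18400 × 6.550989 = 120,538.2025
Discount back 3 years: 120,538.2025 × (1+0.116)^(−3) = 120,538.2025 × 0.719461 = 86,722.5675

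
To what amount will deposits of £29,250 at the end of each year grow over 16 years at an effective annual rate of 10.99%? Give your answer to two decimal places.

£1,145,312.94

Accumulation factor s(16|0.1099) = 39.155998; FV = 29250 × 39.155998 = 1,145,312.9359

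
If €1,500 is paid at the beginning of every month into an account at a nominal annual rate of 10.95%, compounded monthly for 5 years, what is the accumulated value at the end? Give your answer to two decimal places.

€120,205.52

i = 0.1095/12 = 0.009125 per month; n = 5·12 = 60.
FV = PMT · [(1+i)^n − 1] / i × (1+i) = 1500 · 80.137012 = 120,205.5182
(Beginning-of-period payments → annuity-due factor ×(1+i).)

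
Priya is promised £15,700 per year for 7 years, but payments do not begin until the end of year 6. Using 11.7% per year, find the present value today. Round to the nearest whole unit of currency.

PV at t=5 (ordinary 7-year annuity): 15700 × a(7|0.117) = 15700 × 4.607501 = 72,337.7672
PV₀ = 72,337.7672 / (1+0.117)^5 = 72,337.7672 / 1.738865 = 41,600.5655

£41,601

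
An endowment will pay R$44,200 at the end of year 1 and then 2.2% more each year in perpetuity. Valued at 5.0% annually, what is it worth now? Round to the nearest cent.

PV = PMT / (i − g) = 44200 / (0.05 − 0.022) = 44200 / 0.028000 = 1,578,571.4286

R$1,578,571.43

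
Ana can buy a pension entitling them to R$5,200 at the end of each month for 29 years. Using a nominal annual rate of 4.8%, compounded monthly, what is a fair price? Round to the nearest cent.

R$975,950.55

Periodic rate i = 0.048/12 = 0.004; n = 29 × 12 = 348 periods.
PV = PMT · [1 − (1+i)^(−n)] / i = 5200 · 187.682797 = 975,950.5454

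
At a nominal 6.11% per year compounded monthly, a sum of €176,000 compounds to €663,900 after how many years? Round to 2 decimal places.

21.78 years

Periodic rate i = 0.0611/12 = 0.00509167.
n = ln(663900/176000) / ln(1+0.00509167) = ln(3.77216) / 0.005079 = 261.4124 months
= 261.4124/12 years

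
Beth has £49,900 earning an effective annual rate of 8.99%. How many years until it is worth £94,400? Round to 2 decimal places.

7.41 years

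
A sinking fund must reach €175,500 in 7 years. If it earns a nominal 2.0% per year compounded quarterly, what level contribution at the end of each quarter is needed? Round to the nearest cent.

Periodic rate i = 0.02/4 = 0.005; n = 7 × 4 = 28 periods.
PMT = 175500 / ( [(1+0.005)^28 − 1] / 0.005 ) = 175500 / 29.974522 = 5,854.9724

€5,854.97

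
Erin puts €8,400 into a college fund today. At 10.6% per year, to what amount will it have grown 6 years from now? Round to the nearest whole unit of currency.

8,400 × (1+0.106)^6 = 8,400 × 1.830336 = 15,374.8203

€15,375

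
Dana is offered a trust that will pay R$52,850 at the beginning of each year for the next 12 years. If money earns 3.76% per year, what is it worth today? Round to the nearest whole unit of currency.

R$521,892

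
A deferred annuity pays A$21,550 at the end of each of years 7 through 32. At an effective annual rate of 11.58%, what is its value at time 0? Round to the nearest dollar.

Value one period before first payment (t=6): 21550 × [1 − (1+0.1158)^(−26)] / 0.1158 = 21550 × 8.135491 = 175,319.8289
Discount back 6 years: 175,319.8289 × (1+0.1158)^(−6) = 175,319.8289 × 0.518181 = 90,847.4823

A$90,847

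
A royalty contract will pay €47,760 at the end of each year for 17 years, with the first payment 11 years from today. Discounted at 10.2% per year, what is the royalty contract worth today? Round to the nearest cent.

PV at t=10 (ordinary 17-year annuity): 47760 × a(17|0.102) = 47760 × 7.923251 = 378,414.4691
PV₀ = 378,414.4691 / (1+0.102)^10 = 378,414.4691 / 2.641289 = 143,268.8546

€143,268.85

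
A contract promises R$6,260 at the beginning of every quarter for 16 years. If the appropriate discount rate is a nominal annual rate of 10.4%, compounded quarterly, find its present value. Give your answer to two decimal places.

With 4 periods per year: i = 0.026, n = 64.
PV = PMT · [1 − (1+i)^(−n)] / i × (1+i) = 6260 · 31.827701 = 199,241.4067
Payments are at the start of each period, so multiply by (1+i).

R$199,241.41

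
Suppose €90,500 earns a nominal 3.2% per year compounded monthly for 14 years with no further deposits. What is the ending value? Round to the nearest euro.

Periodic rate i = 0.032/12 = 0.00266667; n = 14 × 12 = 168 periods.
90,500 × (1+0.00266667)^168 = 90,500 × 1.564246 = 141,564.2358

€141,564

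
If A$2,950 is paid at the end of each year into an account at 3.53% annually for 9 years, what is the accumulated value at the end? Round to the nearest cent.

A$30,624.58

Accumulation factor s(9|0.0353) = 10.381214; FV = 2950 × 10.381214 = 30,624.5820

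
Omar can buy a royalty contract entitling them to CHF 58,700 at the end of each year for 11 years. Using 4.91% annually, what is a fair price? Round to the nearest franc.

PV = 58700 × [1 − (1+0.0491)^(−11)] / 0.0491 = 58700 × 8.345816 = 489,899.3971

CHF 489,899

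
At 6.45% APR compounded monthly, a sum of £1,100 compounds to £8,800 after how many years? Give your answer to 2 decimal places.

32.33 years

Periodic rate i = 0.0645/12 = 0.005375.
(1+i)^n = 8800/1100 = 8.00000, so n = ln 8.00000 / ln 1.00537 = 387.9116 months
= 387.9116/12 years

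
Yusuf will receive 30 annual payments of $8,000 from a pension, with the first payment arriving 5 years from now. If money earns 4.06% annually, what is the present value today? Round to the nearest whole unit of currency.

$117,123

Value one period before first payment (t=4): 8000 × [1 − (1+0.0406)^(−30)] / 0.0406 = 8000 × 17.166753 = 137,334.0276
Discount back 4 years: 137,334.0276 × (1+0.0406)^(−4) = 137,334.0276 × 0.852834 = 117,123.1841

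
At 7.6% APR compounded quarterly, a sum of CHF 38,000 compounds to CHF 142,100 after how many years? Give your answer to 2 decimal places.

17.52 years

Periodic rate i = 0.076/4 = 0.019.
n = ln(142100/38000) / ln(1+0.019) = ln(3.73947) / 0.018822 = 70.0756 quarters
= 70.0756/4 years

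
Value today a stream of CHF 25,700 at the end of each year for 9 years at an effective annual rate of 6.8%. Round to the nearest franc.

CHF 168,875

Annuity factor a(9|0.068) = 6.571027; PV = 25700 × 6.571027 = 168,875.4045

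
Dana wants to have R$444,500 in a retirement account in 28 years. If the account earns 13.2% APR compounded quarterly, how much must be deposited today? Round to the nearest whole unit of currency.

Periodic rate i = 0.132/4 = 0.033; n = 28 × 4 = 112 periods.
Discount factor = (1+0.033)^(−112) = 0.026349; PV = 444,500 × 0.026349 = 11,712.1265

R$11,712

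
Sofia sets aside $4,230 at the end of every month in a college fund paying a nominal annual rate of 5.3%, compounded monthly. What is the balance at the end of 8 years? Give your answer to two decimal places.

With 12 periods per year: i = 0.00441667, n = 96.
Accumulation factor s(96|0.00441667) = 119.238268; FV = 4230 × 119.238268 = 504,377.8734

$504,377.87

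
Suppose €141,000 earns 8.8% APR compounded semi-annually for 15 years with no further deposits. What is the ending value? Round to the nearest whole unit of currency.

€513,138

Periodic rate i = 0.088/2 = 0.044; n = 15 × 2 = 30 periods.
141,000 × (1+0.044)^30 = 141,000 × 3.639276 = 513,137.8765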